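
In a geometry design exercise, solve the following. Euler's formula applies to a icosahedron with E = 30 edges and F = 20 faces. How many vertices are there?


Polyhedron: icosahedron
Euler's formula for convex polyhedra: V - E + F = 2
Given: E = 30 edges and F = 20 faces
Solve for V:
V = 2 + E - F = 2 + 30 - 20 = 12
12 vertices


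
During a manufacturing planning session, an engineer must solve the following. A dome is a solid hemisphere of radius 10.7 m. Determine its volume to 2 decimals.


Shape: hemisphere (half of a sphere)
Radius r = 10.7 m
Formula: V = (1/2) * (4/3) * pi * r^3 = (2/3) * pi * r^3
r^3 = 1225.043
(2/3) * 1225.043 = 816.695333
V = 816.695333 * pi
V = 2565.72
2565.72 m^3


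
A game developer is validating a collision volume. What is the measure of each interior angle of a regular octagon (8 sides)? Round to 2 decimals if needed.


Shape: regular octagon (8 sides)
Formula: interior angle = (n - 2) * 180 / n
(n - 2) = 6
(n - 2) * 180 = 1080
angle = 1080 / 8
angle = 135
135 degrees


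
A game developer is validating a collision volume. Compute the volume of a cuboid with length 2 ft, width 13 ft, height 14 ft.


Shape: rectangular prism
l = 2 ft, w = 13 ft, h = 14 ft
Formula: V = l * w * h
V = 2 * 13 * 14
V = 26 * 14
V = 364
364 ft^3


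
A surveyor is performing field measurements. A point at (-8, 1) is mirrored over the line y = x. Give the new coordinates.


Transformation: reflection
Original point: (-8, 1)
Rule for reflection over y = x: (x, y) -> (y, x)
Apply: (-8, 1) -> (1, -8)
(1, -8)


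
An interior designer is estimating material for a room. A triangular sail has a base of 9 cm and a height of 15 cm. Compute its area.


Shape: triangle
Base b = 9 cm, Height h = 15 cm
Formula: A = (1/2) * b * h
A = 0.5 * 9 * 15
A = 0.5 * 135
A = 67.5
67.5 cm^2


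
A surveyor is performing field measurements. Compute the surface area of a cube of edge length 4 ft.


Shape: cube
Side s = 4 ft
A cube has 6 square faces.
Formula: SA = 6 * s^2
s^2 = 16
SA = 6 * 16
SA = 96
96 ft^2


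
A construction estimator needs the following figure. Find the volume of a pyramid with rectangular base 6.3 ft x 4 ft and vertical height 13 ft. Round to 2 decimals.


Shape: rectangular pyramid
Base: 6.3 ft x 4 ft, Height h = 13 ft
Formula: V = (1/3) * base_area * h
base_area = 6.3 * 4 = 25.2
base_area * h = 25.2 * 13 = 327.6
V = 327.6 / 3
V = 109.2
109.2 ft^3


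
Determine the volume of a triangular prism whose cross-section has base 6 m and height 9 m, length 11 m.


Shape: triangular prism
Triangle base = 6 m, triangle height = 9 m, prism length L = 11 m
Formula: V = (1/2 * b * h_tri) * L
Cross-section area = 0.5 * 6 * 9 = 27
V = 27 * 11
V = 297
297 m^3


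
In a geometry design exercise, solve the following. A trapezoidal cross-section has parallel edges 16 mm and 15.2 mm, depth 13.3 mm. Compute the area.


Shape: trapezoid
Parallel sides a = 16 mm, b = 15.2 mm; Height h = 13.3 mm
Formula: A = (a + b) * h / 2
a + b = 16 + 15.2 = 31.2
A = 31.2 * 13.3 / 2
A = 414.96 / 2
A = 207.48
207.48 mm^2


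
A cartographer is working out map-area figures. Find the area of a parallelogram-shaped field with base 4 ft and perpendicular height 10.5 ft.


Shape: parallelogram
Base b = 4 ft, Height h = 10.5 ft
Formula: A = b * h
A = 4 * 10.5
A = 42
42 ft^2


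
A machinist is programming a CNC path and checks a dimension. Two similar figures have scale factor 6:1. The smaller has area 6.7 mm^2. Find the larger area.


Linear scale factor k = 6
Original area = 6.7 mm^2
Rule: under a linear scaling by k, areas scale by k^2.
k^2 = 6^2 = 36
New area = 6.7 * 36
New area = 241.2
241.2 mm^2


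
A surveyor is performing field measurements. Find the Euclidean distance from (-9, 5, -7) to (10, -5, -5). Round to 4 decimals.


3D distance between two points
P1 = (-9, 5, -7), P2 = (10, -5, -5)
Formula: d = sqrt((x2-x1)^2 + (y2-y1)^2 + (z2-z1)^2)
dx = 10 - -9 = 19
dy = -5 - 5 = -10
dz = -5 - -7 = 2
dx^2 + dy^2 + dz^2 = 361 + 100 + 4 = 465
d = sqrt(465)
d = 21.5639
21.5639 units


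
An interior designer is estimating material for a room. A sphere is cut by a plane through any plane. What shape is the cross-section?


Solid: sphere
Cutting plane: through any plane
Visualize the intersection of the plane with the solid's surface.
The boundary of the cut region is a circle.
circle


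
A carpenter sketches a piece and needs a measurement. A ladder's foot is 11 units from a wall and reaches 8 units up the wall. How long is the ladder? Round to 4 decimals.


Shape: right triangle
Legs a = 11 units, b = 8 units
Formula: c = sqrt(a^2 + b^2)
a^2 = 121, b^2 = 64
a^2 + b^2 = 185
c = sqrt(185)
c = 13.6015
13.6015 units


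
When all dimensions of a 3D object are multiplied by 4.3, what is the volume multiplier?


Linear scale factor k = 4.3
Rule: under a linear scaling by k, volumes scale by k^3.
k^3 = 4.3 * 4.3 * 4.3
k^3 = 18.49 * 4.3
k^3 = 79.507
Volume scales by a factor of 79.507.
79.507 (dimensionless)


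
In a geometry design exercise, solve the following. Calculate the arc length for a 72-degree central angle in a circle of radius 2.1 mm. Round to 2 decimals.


Shape: circular arc
Radius r = 2.1 mm, Angle = 72 degrees
Formula: L = (angle/360) * 2 * pi * r
2 * pi * r = 4.2 * pi
L = (72/360) * 4.2 * pi
L = 0.84 * pi
L = 2.64
2.64 mm


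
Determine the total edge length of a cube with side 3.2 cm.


Shape: cube
Side s = 3.2 cm
A cube has 12 edges, all equal.
Formula: total edge length = 12 * s
Total = 12 * 3.2
Total = 38.4
38.4 cm


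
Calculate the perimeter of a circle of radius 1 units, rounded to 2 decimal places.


Shape: circle
Radius r = 1 units
Formula: C = 2 * pi * r
C = 2 * pi * 1
C = 2 * pi
C = 6.28
6.28 units


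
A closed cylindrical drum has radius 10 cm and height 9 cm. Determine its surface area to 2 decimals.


Shape: closed cylinder
Radius r = 10 cm, Height h = 9 cm
Formula: SA = 2*pi*r^2 + 2*pi*r*h = 2*pi*r*(r + h)
r + h = 19
2 * r * (r + h) = 2 * 10 * 19 = 380
SA = 380 * pi
SA = 1193.81
1193.81 cm^2


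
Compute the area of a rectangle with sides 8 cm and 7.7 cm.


Shape: rectangle
Length l = 8 cm, Width w = 7.7 cm
Formula: A = l * w
A = 8 * 7.7
A = 61.6
61.6 cm^2


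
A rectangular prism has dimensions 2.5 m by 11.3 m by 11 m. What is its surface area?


Shape: rectangular prism
l = 2.5 m, w = 11.3 m, h = 11 m
Formula: SA = 2(lw + lh + wh)
lw = 28.25, lh = 27.5, wh = 124.3
lw + lh + wh = 180.05
SA = 2 * 180.05
SA = 360.1
360.1 m^2


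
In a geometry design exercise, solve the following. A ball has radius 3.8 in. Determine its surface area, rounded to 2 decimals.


Shape: sphere
Radius r = 3.8 in
Formula: SA = 4 * pi * r^2
r^2 = 14.44
SA = 4 * pi * 14.44
SA = 57.76 * pi
SA = 181.46
181.46 in^2


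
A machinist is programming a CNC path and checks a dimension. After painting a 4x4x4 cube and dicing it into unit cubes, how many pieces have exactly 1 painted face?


Large cube: 4 x 4 x 4, cut into unit cubes.
n = 4, so n - 2 = 2
Cubes with 1 painted face lie in the interior of each face.
A cube has 6 faces; each contributes (n - 2)^2 = 4 such cubes.
Count = 6 * 4 = 24
24 unit cubes


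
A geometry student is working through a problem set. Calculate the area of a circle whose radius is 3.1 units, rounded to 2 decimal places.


Shape: circle
Radius r = 3.1 units
Formula: A = pi * r^2
r^2 = 3.1^2 = 9.61
A = pi * 9.61
A = 30.19
30.19 units^2


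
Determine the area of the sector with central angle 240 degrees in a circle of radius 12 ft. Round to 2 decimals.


Shape: circular sector
Radius r = 12 ft, Angle = 240 degrees
Formula: A = (angle/360) * pi * r^2
r^2 = 144
Fraction of circle = 240/360
A = (240/360) * pi * 144
A = 96 * pi
A = 301.59
301.59 ft^2


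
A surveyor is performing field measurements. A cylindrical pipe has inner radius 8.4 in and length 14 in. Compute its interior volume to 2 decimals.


Shape: cylinder
Radius r = 8.4 in, Height h = 14 in
Formula: V = pi * r^2 * h
r^2 = 70.56
V = pi * 70.56 * 14
V = 987.84 * pi
V = 3103.39
3103.39 in^3


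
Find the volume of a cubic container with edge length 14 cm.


Shape: cube
Side s = 14 cm
Formula: V = s^3
V = 14 * 14 * 14
V = 196 * 14
V = 2744
2744 cm^3


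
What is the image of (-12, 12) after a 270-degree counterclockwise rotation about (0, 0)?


Transformation: rotation about the origin
Original point: (-12, 12)
Rule for 270 deg counterclockwise: (x, y) -> (y, -x)
Apply: (-12, 12) -> (12, 12)
(12, 12)


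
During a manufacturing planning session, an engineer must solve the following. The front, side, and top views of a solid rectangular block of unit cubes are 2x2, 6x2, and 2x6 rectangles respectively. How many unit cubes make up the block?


Orthographic views of a solid rectangular block:
Front view 2 x 2 -> length = 2, height = 2
Side view 6 x 2 -> width = 6, height = 2 (consistent)
Top view 2 x 6 -> confirms length = 2, width = 6
The block is 2 x 6 x 2.
Total unit cubes = 2 * 6 * 2 = 24
24 unit cubes


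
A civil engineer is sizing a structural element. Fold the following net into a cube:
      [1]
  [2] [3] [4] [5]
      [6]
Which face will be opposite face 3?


Net: cross layout. Take square 3 as the base (bottom).
Fold the four squares in the horizontal row up around 3: 2 -> left, 4 -> right, 5 wraps to the top.
Fold 1 and 6 up from 3: 1 -> back, 6 -> front.
Opposite pairs are therefore: (1, 6), (2, 4), (3, 5).
Face 3 is opposite face 5.
face 5


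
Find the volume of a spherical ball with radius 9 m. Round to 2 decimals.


Shape: sphere
Radius r = 9 m
Formula: V = (4/3) * pi * r^3
r^3 = 729
(4/3) * 729 = 972
V = 972 * pi
V = 3053.63
3053.63 m^3


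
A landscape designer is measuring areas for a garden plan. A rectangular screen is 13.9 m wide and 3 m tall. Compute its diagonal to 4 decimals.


Shape: rectangle (diagonal via Pythagoras)
Sides: 13.9 m and 3 m
Formula: d = sqrt(l^2 + w^2)
l^2 = 193.21, w^2 = 9
l^2 + w^2 = 202.21
d = sqrt(202.21)
d = 14.2201
14.2201 m


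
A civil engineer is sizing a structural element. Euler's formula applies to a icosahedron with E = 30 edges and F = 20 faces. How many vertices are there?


Polyhedron: icosahedron
Euler's formula for convex polyhedra: V - E + F = 2
Given: E = 30 edges and F = 20 faces
Solve for V:
V = 2 + E - F = 2 + 30 - 20 = 12
12 vertices


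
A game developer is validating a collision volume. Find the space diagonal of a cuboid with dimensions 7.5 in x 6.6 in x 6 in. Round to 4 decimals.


Shape: rectangular box (space diagonal)
l = 7.5 in, w = 6.6 in, h = 6 in
Visualize: the diagonal of the base, then a right triangle with that diagonal and the height.
Formula: d = sqrt(l^2 + w^2 + h^2)
l^2 + w^2 + h^2 = 56.25 + 43.56 + 36 = 135.81
d = sqrt(135.81)
d = 11.6538
11.6538 in


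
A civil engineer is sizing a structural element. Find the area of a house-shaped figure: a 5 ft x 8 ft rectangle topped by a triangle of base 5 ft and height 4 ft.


Composite shape: rectangle + triangle
Rectangle area = 5 * 8 = 40
Triangle area = 0.5 * 5 * 4 = 10
Total = 40 + 10
Total = 50
50 ft^2


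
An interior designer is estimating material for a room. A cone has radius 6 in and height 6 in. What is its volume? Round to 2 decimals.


Shape: cone
Radius r = 6 in, Height h = 6 in
Formula: V = (1/3) * pi * r^2 * h
r^2 = 36
pi * r^2 * h = pi * 36 * 6 = 216 * pi
V = 216 * pi / 3
V = 226.19
226.19 in^3


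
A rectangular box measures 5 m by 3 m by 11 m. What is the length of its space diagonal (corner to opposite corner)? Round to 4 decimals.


Shape: rectangular box (space diagonal)
l = 5 m, w = 3 m, h = 11 m
Visualize: the diagonal of the base, then a right triangle with that diagonal and the height.
Formula: d = sqrt(l^2 + w^2 + h^2)
l^2 + w^2 + h^2 = 25 + 9 + 121 = 155
d = sqrt(155)
d = 12.4499
12.4499 m


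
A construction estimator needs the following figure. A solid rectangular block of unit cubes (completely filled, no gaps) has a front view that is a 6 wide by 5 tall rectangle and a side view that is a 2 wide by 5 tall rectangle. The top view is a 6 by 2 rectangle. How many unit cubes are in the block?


Orthographic views of a solid rectangular block:
Front view 6 x 5 -> length = 6, height = 5
Side view 2 x 5 -> width = 2, height = 5 (consistent)
Top view 6 x 2 -> confirms length = 6, width = 2
The block is 6 x 2 x 5.
Total unit cubes = 6 * 2 * 5 = 60
60 unit cubes


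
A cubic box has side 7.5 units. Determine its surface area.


Shape: cube
Side s = 7.5 units
A cube has 6 square faces.
Formula: SA = 6 * s^2
s^2 = 56.25
SA = 6 * 56.25
SA = 337.5
337.5 units^2


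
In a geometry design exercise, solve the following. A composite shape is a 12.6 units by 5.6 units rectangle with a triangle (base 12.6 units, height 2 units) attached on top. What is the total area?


Composite shape: rectangle + triangle
Rectangle area = 12.6 * 5.6 = 70.56
Triangle area = 0.5 * 12.6 * 2 = 12.6
Total = 70.56 + 12.6
Total = 83.16
83.16 units^2


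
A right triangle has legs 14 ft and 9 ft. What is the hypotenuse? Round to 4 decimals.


Shape: right triangle
Legs a = 14 ft, b = 9 ft
Formula: c = sqrt(a^2 + b^2)
a^2 = 196, b^2 = 81
a^2 + b^2 = 277
c = sqrt(277)
c = 16.6433
16.6433 ft


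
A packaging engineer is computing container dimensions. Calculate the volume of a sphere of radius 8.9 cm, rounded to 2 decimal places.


Shape: sphere
Radius r = 8.9 cm
Formula: V = (4/3) * pi * r^3
r^3 = 704.969
(4/3) * 704.969 = 939.958667
V = 939.958667 * pi
V = 2952.97
2952.97 cm^3


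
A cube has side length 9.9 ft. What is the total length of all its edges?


Shape: cube
Side s = 9.9 ft
A cube has 12 edges, all equal.
Formula: total edge length = 12 * s
Total = 12 * 9.9
Total = 118.8
118.8 ft


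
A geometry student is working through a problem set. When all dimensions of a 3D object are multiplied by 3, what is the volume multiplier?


Linear scale factor k = 3
Rule: under a linear scaling by k, volumes scale by k^3.
k^3 = 3 * 3 * 3
k^3 = 9 * 3
k^3 = 27
Volume scales by a factor of 27.
27 (dimensionless)


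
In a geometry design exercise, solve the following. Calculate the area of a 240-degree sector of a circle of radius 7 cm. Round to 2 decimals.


Shape: circular sector
Radius r = 7 cm, Angle = 240 degrees
Formula: A = (angle/360) * pi * r^2
r^2 = 49
Fraction of circle = 240/360
A = (240/360) * pi * 49
A = 32.666667 * pi
A = 102.63
102.63 cm^2


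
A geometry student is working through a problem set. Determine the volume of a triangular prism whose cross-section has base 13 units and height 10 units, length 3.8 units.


Shape: triangular prism
Triangle base = 13 units, triangle height = 10 units, prism length L = 3.8 units
Formula: V = (1/2 * b * h_tri) * L
Cross-section area = 0.5 * 13 * 10 = 65
V = 65 * 3.8
V = 247
247 units^3


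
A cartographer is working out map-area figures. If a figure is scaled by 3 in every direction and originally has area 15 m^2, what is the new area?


Linear scale factor k = 3
Original area = 15 m^2
Rule: under a linear scaling by k, areas scale by k^2.
k^2 = 3^2 = 9
New area = 15 * 9
New area = 135
135 m^2


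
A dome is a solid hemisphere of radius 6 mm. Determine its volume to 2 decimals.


Shape: hemisphere (half of a sphere)
Radius r = 6 mm
Formula: V = (1/2) * (4/3) * pi * r^3 = (2/3) * pi * r^3
r^3 = 216
(2/3) * 216 = 144
V = 144 * pi
V = 452.39
452.39 mm^3


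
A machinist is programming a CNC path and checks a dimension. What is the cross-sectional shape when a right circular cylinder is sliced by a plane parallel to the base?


Solid: right circular cylinder
Cutting plane: parallel to the base
Visualize the intersection of the plane with the solid's surface.
The boundary of the cut region is a circle.
circle


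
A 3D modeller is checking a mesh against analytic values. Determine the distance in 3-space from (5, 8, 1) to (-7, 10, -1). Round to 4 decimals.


3D distance between two points
P1 = (5, 8, 1), P2 = (-7, 10, -1)
Formula: d = sqrt((x2-x1)^2 + (y2-y1)^2 + (z2-z1)^2)
dx = -7 - 5 = -12
dy = 10 - 8 = 2
dz = -1 - 1 = -2
dx^2 + dy^2 + dz^2 = 144 + 4 + 4 = 152
d = sqrt(152)
d = 12.3288
12.3288 units


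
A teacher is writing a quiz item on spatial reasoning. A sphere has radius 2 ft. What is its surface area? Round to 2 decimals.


Shape: sphere
Radius r = 2 ft
Formula: SA = 4 * pi * r^2
r^2 = 4
SA = 4 * pi * 4
SA = 16 * pi
SA = 50.27
50.27 ft^2


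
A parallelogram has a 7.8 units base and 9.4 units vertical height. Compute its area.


Shape: parallelogram
Base b = 7.8 units, Height h = 9.4 units
Formula: A = b * h
A = 7.8 * 9.4
A = 73.32
73.32 units^2


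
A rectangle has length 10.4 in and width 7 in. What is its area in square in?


Shape: rectangle
Length l = 10.4 in, Width w = 7 in
Formula: A = l * w
A = 10.4 * 7
A = 72.8
72.8 in^2


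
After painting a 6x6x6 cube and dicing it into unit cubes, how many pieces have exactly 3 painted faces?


Large cube: 6 x 6 x 6, cut into unit cubes.
Cubes with 3 painted faces are at the corners. A cube always has 8 corners.
Count = 8
8 unit cubes


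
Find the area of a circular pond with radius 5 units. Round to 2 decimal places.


Shape: circle
Radius r = 5 units
Formula: A = pi * r^2
r^2 = 5^2 = 25
A = pi * 25
A = 78.54
78.54 units^2


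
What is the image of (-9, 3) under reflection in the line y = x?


Transformation: reflection
Original point: (-9, 3)
Rule for reflection over y = x: (x, y) -> (y, x)
Apply: (-9, 3) -> (3, -9)
(3, -9)


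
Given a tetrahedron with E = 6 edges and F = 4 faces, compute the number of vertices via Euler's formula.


Polyhedron: tetrahedron
Euler's formula for convex polyhedra: V - E + F = 2
Given: E = 6 edges and F = 4 faces
Solve for V:
V = 2 + E - F = 2 + 6 - 4 = 4
4 vertices


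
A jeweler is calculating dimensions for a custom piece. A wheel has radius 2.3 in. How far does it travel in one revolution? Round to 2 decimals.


Shape: circle
Radius r = 2.3 in
Formula: C = 2 * pi * r
C = 2 * pi * 2.3
C = 4.6 * pi
C = 14.45
14.45 in


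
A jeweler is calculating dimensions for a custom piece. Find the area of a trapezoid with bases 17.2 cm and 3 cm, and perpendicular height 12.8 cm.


Shape: trapezoid
Parallel sides a = 17.2 cm, b = 3 cm; Height h = 12.8 cm
Formula: A = (a + b) * h / 2
a + b = 17.2 + 3 = 20.2
A = 20.2 * 12.8 / 2
A = 258.56 / 2
A = 129.28
129.28 cm^2


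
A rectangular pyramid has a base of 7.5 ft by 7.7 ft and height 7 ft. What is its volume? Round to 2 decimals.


Shape: rectangular pyramid
Base: 7.5 ft x 7.7 ft, Height h = 7 ft
Formula: V = (1/3) * base_area * h
base_area = 7.5 * 7.7 = 57.75
base_area * h = 57.75 * 7 = 404.25
V = 404.25 / 3
V = 134.75
134.75 ft^3


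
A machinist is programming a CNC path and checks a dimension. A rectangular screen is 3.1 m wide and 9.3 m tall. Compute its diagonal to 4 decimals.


Shape: rectangle (diagonal via Pythagoras)
Sides: 3.1 m and 9.3 m
Formula: d = sqrt(l^2 + w^2)
l^2 = 9.61, w^2 = 86.49
l^2 + w^2 = 96.1
d = sqrt(96.1)
d = 9.8031
9.8031 m


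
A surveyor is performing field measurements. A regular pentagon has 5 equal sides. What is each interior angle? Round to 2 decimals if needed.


Shape: regular pentagon (5 sides)
Formula: interior angle = (n - 2) * 180 / n
(n - 2) = 3
(n - 2) * 180 = 540
angle = 540 / 5
angle = 108
108 degrees


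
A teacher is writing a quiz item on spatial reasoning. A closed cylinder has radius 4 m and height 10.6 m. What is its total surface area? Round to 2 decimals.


Shape: closed cylinder
Radius r = 4 m, Height h = 10.6 m
Formula: SA = 2*pi*r^2 + 2*pi*r*h = 2*pi*r*(r + h)
r + h = 14.6
2 * r * (r + h) = 2 * 4 * 14.6 = 116.8
SA = 116.8 * pi
SA = 366.94
366.94 m^2


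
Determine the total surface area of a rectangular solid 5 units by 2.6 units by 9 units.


Shape: rectangular prism
l = 5 units, w = 2.6 units, h = 9 units
Formula: SA = 2(lw + lh + wh)
lw = 13, lh = 45, wh = 23.4
lw + lh + wh = 81.4
SA = 2 * 81.4
SA = 162.8
162.8 units^2


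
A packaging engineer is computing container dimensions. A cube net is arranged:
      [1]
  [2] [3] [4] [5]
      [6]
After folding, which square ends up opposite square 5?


Net: cross layout. Take square 3 as the base (bottom).
Fold the four squares in the horizontal row up around 3: 2 -> left, 4 -> right, 5 wraps to the top.
Fold 1 and 6 up from 3: 1 -> back, 6 -> front.
Opposite pairs are therefore: (1, 6), (2, 4), (3, 5).
Face 5 is opposite face 3.
face 3


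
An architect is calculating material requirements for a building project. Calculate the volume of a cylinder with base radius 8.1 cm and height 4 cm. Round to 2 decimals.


Shape: cylinder
Radius r = 8.1 cm, Height h = 4 cm
Formula: V = pi * r^2 * h
r^2 = 65.61
V = pi * 65.61 * 4
V = 262.44 * pi
V = 824.48
824.48 cm^3


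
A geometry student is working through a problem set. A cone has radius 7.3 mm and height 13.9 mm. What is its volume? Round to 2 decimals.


Shape: cone
Radius r = 7.3 mm, Height h = 13.9 mm
Formula: V = (1/3) * pi * r^2 * h
r^2 = 53.29
pi * r^2 * h = pi * 53.29 * 13.9 = 740.731 * pi
V = 740.731 * pi / 3
V = 775.69
775.69 mm^3


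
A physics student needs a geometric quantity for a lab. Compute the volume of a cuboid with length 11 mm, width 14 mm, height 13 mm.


Shape: rectangular prism
l = 11 mm, w = 14 mm, h = 13 mm
Formula: V = l * w * h
V = 11 * 14 * 13
V = 154 * 13
V = 2002
2002 mm^3


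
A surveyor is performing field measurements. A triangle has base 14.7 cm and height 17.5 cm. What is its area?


Shape: triangle
Base b = 14.7 cm, Height h = 17.5 cm
Formula: A = (1/2) * b * h
A = 0.5 * 14.7 * 17.5
A = 0.5 * 257.25
A = 128.625
128.625 cm^2


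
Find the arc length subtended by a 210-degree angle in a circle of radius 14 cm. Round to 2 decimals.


Shape: circular arc
Radius r = 14 cm, Angle = 210 degrees
Formula: L = (angle/360) * 2 * pi * r
2 * pi * r = 28 * pi
L = (210/360) * 28 * pi
L = 16.333333 * pi
L = 51.31
51.31 cm


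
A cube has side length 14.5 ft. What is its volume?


Shape: cube
Side s = 14.5 ft
Formula: V = s^3
V = 14.5 * 14.5 * 14.5
V = 210.25 * 14.5
V = 3048.625
3048.625 ft^3


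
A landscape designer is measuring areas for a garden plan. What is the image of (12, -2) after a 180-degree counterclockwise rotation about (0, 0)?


Transformation: rotation about the origin
Original point: (12, -2)
Rule for 180 deg: (x, y) -> (-x, -y)
Apply: (12, -2) -> (-12, 2)
(-12, 2)


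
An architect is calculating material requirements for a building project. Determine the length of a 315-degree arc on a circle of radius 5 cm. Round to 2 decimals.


Shape: circular arc
Radius r = 5 cm, Angle = 315 degrees
Formula: L = (angle/360) * 2 * pi * r
2 * pi * r = 10 * pi
L = (315/360) * 10 * pi
L = 8.75 * pi
L = 27.49
27.49 cm


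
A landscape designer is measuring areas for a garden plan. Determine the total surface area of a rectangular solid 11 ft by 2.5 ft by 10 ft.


Shape: rectangular prism
l = 11 ft, w = 2.5 ft, h = 10 ft
Formula: SA = 2(lw + lh + wh)
lw = 27.5, lh = 110, wh = 25
lw + lh + wh = 162.5
SA = 2 * 162.5
SA = 325
325 ft^2


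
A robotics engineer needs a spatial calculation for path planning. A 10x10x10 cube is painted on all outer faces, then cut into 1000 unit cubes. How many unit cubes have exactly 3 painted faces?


Large cube: 10 x 10 x 10, cut into unit cubes.
Cubes with 3 painted faces are at the corners. A cube always has 8 corners.
Count = 8
8 unit cubes


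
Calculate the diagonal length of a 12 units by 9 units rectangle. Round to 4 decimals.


Shape: rectangle (diagonal via Pythagoras)
Sides: 12 units and 9 units
Formula: d = sqrt(l^2 + w^2)
l^2 = 144, w^2 = 81
l^2 + w^2 = 225
d = sqrt(225)
d = 15.0
15 units


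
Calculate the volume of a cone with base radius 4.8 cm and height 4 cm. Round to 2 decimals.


Shape: cone
Radius r = 4.8 cm, Height h = 4 cm
Formula: V = (1/3) * pi * r^2 * h
r^2 = 23.04
pi * r^2 * h = pi * 23.04 * 4 = 92.16 * pi
V = 92.16 * pi / 3
V = 96.51
96.51 cm^3


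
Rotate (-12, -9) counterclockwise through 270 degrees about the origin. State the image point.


Transformation: rotation about the origin
Original point: (-12, -9)
Rule for 270 deg counterclockwise: (x, y) -> (y, -x)
Apply: (-12, -9) -> (-9, 12)
(-9, 12)


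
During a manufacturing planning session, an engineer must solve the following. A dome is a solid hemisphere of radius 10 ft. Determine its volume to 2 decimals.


Shape: hemisphere (half of a sphere)
Radius r = 10 ft
Formula: V = (1/2) * (4/3) * pi * r^3 = (2/3) * pi * r^3
r^3 = 1000
(2/3) * 1000 = 666.666667
V = 666.666667 * pi
V = 2094.4
2094.4 ft^3


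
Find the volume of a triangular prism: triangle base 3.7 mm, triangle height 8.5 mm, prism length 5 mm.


Shape: triangular prism
Triangle base = 3.7 mm, triangle height = 8.5 mm, prism length L = 5 mm
Formula: V = (1/2 * b * h_tri) * L
Cross-section area = 0.5 * 3.7 * 8.5 = 15.725
V = 15.725 * 5
V = 78.625
78.625 mm^3


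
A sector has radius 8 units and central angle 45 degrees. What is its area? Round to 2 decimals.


Shape: circular sector
Radius r = 8 units, Angle = 45 degrees
Formula: A = (angle/360) * pi * r^2
r^2 = 64
Fraction of circle = 45/360
A = (45/360) * pi * 64
A = 8 * pi
A = 25.13
25.13 units^2


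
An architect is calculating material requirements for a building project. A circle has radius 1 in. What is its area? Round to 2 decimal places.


Shape: circle
Radius r = 1 in
Formula: A = pi * r^2
r^2 = 1^2 = 1
A = pi * 1
A = 3.14
3.14 in^2


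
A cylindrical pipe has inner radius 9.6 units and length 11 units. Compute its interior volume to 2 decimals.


Shape: cylinder
Radius r = 9.6 units, Height h = 11 units
Formula: V = pi * r^2 * h
r^2 = 92.16
V = pi * 92.16 * 11
V = 1013.76 * pi
V = 3184.82
3184.82 units^3


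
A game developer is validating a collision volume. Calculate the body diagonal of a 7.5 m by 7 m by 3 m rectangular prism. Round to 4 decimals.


Shape: rectangular box (space diagonal)
l = 7.5 m, w = 7 m, h = 3 m
Visualize: the diagonal of the base, then a right triangle with that diagonal and the height.
Formula: d = sqrt(l^2 + w^2 + h^2)
l^2 + w^2 + h^2 = 56.25 + 49 + 9 = 114.25
d = sqrt(114.25)
d = 10.6888
10.6888 m


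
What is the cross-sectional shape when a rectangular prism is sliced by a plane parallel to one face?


Solid: rectangular prism
Cutting plane: parallel to one face
Visualize the intersection of the plane with the solid's surface.
The boundary of the cut region is a rectangle.
rectangle


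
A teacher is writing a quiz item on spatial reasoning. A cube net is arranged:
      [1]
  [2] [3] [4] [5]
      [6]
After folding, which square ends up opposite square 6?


Net: cross layout. Take square 3 as the base (bottom).
Fold the four squares in the horizontal row up around 3: 2 -> left, 4 -> right, 5 wraps to the top.
Fold 1 and 6 up from 3: 1 -> back, 6 -> front.
Opposite pairs are therefore: (1, 6), (2, 4), (3, 5).
Face 6 is opposite face 1.
face 1


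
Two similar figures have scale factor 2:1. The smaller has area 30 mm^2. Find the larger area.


Linear scale factor k = 2
Original area = 30 mm^2
Rule: under a linear scaling by k, areas scale by k^2.
k^2 = 2^2 = 4
New area = 30 * 4
New area = 120
120 mm^2


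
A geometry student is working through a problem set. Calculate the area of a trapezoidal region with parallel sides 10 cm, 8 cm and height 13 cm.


Shape: trapezoid
Parallel sides a = 10 cm, b = 8 cm; Height h = 13 cm
Formula: A = (a + b) * h / 2
a + b = 10 + 8 = 18
A = 18 * 13 / 2
A = 234 / 2
A = 117
117 cm^2


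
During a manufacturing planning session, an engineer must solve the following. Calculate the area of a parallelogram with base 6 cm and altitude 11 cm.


Shape: parallelogram
Base b = 6 cm, Height h = 11 cm
Formula: A = b * h
A = 6 * 11
A = 66
66 cm^2


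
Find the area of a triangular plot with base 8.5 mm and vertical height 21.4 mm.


Shape: triangle
Base b = 8.5 mm, Height h = 21.4 mm
Formula: A = (1/2) * b * h
A = 0.5 * 8.5 * 21.4
A = 0.5 * 181.9
A = 90.95
90.95 mm^2


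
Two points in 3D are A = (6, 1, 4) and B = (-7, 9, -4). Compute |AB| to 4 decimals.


3D distance between two points
P1 = (6, 1, 4), P2 = (-7, 9, -4)
Formula: d = sqrt((x2-x1)^2 + (y2-y1)^2 + (z2-z1)^2)
dx = -7 - 6 = -13
dy = 9 - 1 = 8
dz = -4 - 4 = -8
dx^2 + dy^2 + dz^2 = 169 + 64 + 64 = 297
d = sqrt(297)
d = 17.2337
17.2337 units


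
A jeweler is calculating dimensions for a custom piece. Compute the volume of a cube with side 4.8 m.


Shape: cube
Side s = 4.8 m
Formula: V = s^3
V = 4.8 * 4.8 * 4.8
V = 23.04 * 4.8
V = 110.592
110.592 m^3


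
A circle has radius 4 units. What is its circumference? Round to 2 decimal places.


Shape: circle
Radius r = 4 units
Formula: C = 2 * pi * r
C = 2 * pi * 4
C = 8 * pi
C = 25.13
25.13 units


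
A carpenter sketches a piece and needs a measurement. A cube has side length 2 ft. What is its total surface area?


Shape: cube
Side s = 2 ft
A cube has 6 square faces.
Formula: SA = 6 * s^2
s^2 = 4
SA = 6 * 4
SA = 24
24 ft^2


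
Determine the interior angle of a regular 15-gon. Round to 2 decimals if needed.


Shape: regular pentadecagon (15 sides)
Formula: interior angle = (n - 2) * 180 / n
(n - 2) = 13
(n - 2) * 180 = 2340
angle = 2340 / 15
angle = 156
156 degrees


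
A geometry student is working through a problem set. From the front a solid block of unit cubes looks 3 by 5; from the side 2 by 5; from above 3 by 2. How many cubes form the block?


Orthographic views of a solid rectangular block:
Front view 3 x 5 -> length = 3, height = 5
Side view 2 x 5 -> width = 2, height = 5 (consistent)
Top view 3 x 2 -> confirms length = 3, width = 2
The block is 3 x 2 x 5.
Total unit cubes = 3 * 2 * 5 = 30
30 unit cubes


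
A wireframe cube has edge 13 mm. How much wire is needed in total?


Shape: cube
Side s = 13 mm
A cube has 12 edges, all equal.
Formula: total edge length = 12 * s
Total = 12 * 13
Total = 156
156 mm


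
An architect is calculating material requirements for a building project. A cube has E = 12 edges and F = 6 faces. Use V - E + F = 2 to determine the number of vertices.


Polyhedron: cube
Euler's formula for convex polyhedra: V - E + F = 2
Given: E = 12 edges and F = 6 faces
Solve for V:
V = 2 + E - F = 2 + 12 - 6 = 8
8 vertices


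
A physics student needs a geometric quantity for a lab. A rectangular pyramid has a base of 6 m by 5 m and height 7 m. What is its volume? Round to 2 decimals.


Shape: rectangular pyramid
Base: 6 m x 5 m, Height h = 7 m
Formula: V = (1/3) * base_area * h
base_area = 6 * 5 = 30
base_area * h = 30 * 7 = 210
V = 210 / 3
V = 70
70 m^3


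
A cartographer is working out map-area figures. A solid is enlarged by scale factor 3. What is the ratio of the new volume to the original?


Linear scale factor k = 3
Rule: under a linear scaling by k, volumes scale by k^3.
k^3 = 3 * 3 * 3
k^3 = 9 * 3
k^3 = 27
Volume scales by a factor of 27.
27 (dimensionless)


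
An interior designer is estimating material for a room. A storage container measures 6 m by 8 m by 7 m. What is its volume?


Shape: rectangular prism
l = 6 m, w = 8 m, h = 7 m
Formula: V = l * w * h
V = 6 * 8 * 7
V = 48 * 7
V = 336
336 m^3


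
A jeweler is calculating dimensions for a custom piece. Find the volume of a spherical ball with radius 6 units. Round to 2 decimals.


Shape: sphere
Radius r = 6 units
Formula: V = (4/3) * pi * r^3
r^3 = 216
(4/3) * 216 = 288
V = 288 * pi
V = 904.78
904.78 units^3


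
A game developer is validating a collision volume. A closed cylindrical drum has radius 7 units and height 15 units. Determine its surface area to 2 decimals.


Shape: closed cylinder
Radius r = 7 units, Height h = 15 units
Formula: SA = 2*pi*r^2 + 2*pi*r*h = 2*pi*r*(r + h)
r + h = 22
2 * r * (r + h) = 2 * 7 * 22 = 308
SA = 308 * pi
SA = 967.61
967.61 units^2


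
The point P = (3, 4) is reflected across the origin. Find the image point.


Transformation: reflection
Original point: (3, 4)
Rule for reflection through the origin: (x, y) -> (-x, -y)
Apply: (3, 4) -> (-3, -4)
(-3, -4)


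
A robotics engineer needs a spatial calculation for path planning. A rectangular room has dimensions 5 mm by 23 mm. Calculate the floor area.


Shape: rectangle
Length l = 5 mm, Width w = 23 mm
Formula: A = l * w
A = 5 * 23
A = 115
115 mm^2


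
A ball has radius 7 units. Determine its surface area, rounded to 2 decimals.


Shape: sphere
Radius r = 7 units
Formula: SA = 4 * pi * r^2
r^2 = 49
SA = 4 * pi * 49
SA = 196 * pi
SA = 615.75
615.75 units^2


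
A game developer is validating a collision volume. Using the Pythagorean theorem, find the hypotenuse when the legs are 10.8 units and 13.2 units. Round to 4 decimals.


Shape: right triangle
Legs a = 10.8 units, b = 13.2 units
Formula: c = sqrt(a^2 + b^2)
a^2 = 116.64, b^2 = 174.24
a^2 + b^2 = 290.88
c = sqrt(290.88)
c = 17.0552
17.0552 units


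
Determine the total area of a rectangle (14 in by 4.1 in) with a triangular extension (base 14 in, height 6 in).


Composite shape: rectangle + triangle
Rectangle area = 14 * 4.1 = 57.4
Triangle area = 0.5 * 14 * 6 = 42
Total = 57.4 + 42
Total = 99.4
99.4 in^2


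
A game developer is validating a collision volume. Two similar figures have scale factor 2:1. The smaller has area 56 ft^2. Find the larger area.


Linear scale factor k = 2
Original area = 56 ft^2
Rule: under a linear scaling by k, areas scale by k^2.
k^2 = 2^2 = 4
New area = 56 * 4
New area = 224
224 ft^2


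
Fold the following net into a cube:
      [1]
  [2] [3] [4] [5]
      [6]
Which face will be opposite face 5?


Net: cross layout. Take square 3 as the base (bottom).
Fold the four squares in the horizontal row up around 3: 2 -> left, 4 -> right, 5 wraps to the top.
Fold 1 and 6 up from 3: 1 -> back, 6 -> front.
Opposite pairs are therefore: (1, 6), (2, 4), (3, 5).
Face 5 is opposite face 3.
face 3


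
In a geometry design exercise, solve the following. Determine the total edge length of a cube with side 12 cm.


Shape: cube
Side s = 12 cm
A cube has 12 edges, all equal.
Formula: total edge length = 12 * s
Total = 12 * 12
Total = 144
144 cm


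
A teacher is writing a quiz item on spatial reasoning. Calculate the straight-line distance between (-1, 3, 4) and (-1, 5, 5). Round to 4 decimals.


3D distance between two points
P1 = (-1, 3, 4), P2 = (-1, 5, 5)
Formula: d = sqrt((x2-x1)^2 + (y2-y1)^2 + (z2-z1)^2)
dx = -1 - -1 = 0
dy = 5 - 3 = 2
dz = 5 - 4 = 1
dx^2 + dy^2 + dz^2 = 0 + 4 + 1 = 5
d = sqrt(5)
d = 2.2361
2.2361 units


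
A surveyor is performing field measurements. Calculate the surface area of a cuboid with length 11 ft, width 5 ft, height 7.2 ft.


Shape: rectangular prism
l = 11 ft, w = 5 ft, h = 7.2 ft
Formula: SA = 2(lw + lh + wh)
lw = 55, lh = 79.2, wh = 36
lw + lh + wh = 170.2
SA = 2 * 170.2
SA = 340.4
340.4 ft^2


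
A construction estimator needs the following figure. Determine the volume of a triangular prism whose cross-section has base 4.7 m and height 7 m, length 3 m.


Shape: triangular prism
Triangle base = 4.7 m, triangle height = 7 m, prism length L = 3 m
Formula: V = (1/2 * b * h_tri) * L
Cross-section area = 0.5 * 4.7 * 7 = 16.45
V = 16.45 * 3
V = 49.35
49.35 m^3


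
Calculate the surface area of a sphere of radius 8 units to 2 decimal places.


Shape: sphere
Radius r = 8 units
Formula: SA = 4 * pi * r^2
r^2 = 64
SA = 4 * pi * 64
SA = 256 * pi
SA = 804.25
804.25 units^2


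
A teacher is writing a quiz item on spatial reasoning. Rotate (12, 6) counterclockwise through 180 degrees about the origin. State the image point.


Transformation: rotation about the origin
Original point: (12, 6)
Rule for 180 deg: (x, y) -> (-x, -y)
Apply: (12, 6) -> (-12, -6)
(-12, -6)


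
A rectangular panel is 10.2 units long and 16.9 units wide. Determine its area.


Shape: rectangle
Length l = 10.2 units, Width w = 16.9 units
Formula: A = l * w
A = 10.2 * 16.9
A = 172.38
172.38 units^2


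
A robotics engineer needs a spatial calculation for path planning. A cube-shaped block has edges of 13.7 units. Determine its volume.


Shape: cube
Side s = 13.7 units
Formula: V = s^3
V = 13.7 * 13.7 * 13.7
V = 187.69 * 13.7
V = 2571.353
2571.353 units^3


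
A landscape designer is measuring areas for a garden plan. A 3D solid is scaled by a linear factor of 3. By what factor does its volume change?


Linear scale factor k = 3
Rule: under a linear scaling by k, volumes scale by k^3.
k^3 = 3 * 3 * 3
k^3 = 9 * 3
k^3 = 27
Volume scales by a factor of 27.
27 (dimensionless)


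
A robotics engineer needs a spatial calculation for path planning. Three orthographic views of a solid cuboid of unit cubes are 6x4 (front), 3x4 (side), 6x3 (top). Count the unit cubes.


Orthographic views of a solid rectangular block:
Front view 6 x 4 -> length = 6, height = 4
Side view 3 x 4 -> width = 3, height = 4 (consistent)
Top view 6 x 3 -> confirms length = 6, width = 3
The block is 6 x 3 x 4.
Total unit cubes = 6 * 3 * 4 = 72
72 unit cubes


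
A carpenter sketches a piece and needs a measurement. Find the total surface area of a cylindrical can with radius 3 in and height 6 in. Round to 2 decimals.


Shape: closed cylinder
Radius r = 3 in, Height h = 6 in
Formula: SA = 2*pi*r^2 + 2*pi*r*h = 2*pi*r*(r + h)
r + h = 9
2 * r * (r + h) = 2 * 3 * 9 = 54
SA = 54 * pi
SA = 169.65
169.65 in^2


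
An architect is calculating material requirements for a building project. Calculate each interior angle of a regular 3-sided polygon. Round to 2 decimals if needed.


Shape: regular triangle (3 sides)
Formula: interior angle = (n - 2) * 180 / n
(n - 2) = 1
(n - 2) * 180 = 180
angle = 180 / 3
angle = 60
60 degrees


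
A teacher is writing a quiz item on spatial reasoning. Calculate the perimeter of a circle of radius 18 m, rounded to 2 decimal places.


Shape: circle
Radius r = 18 m
Formula: C = 2 * pi * r
C = 2 * pi * 18
C = 36 * pi
C = 113.1
113.1 m


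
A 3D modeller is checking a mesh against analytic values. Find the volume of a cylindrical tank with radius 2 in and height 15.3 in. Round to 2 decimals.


Shape: cylinder
Radius r = 2 in, Height h = 15.3 in
Formula: V = pi * r^2 * h
r^2 = 4
V = pi * 4 * 15.3
V = 61.2 * pi
V = 192.27
192.27 in^3


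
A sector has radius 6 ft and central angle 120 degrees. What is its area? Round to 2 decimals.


Shape: circular sector
Radius r = 6 ft, Angle = 120 degrees
Formula: A = (angle/360) * pi * r^2
r^2 = 36
Fraction of circle = 120/360
A = (120/360) * pi * 36
A = 12 * pi
A = 37.7
37.7 ft^2


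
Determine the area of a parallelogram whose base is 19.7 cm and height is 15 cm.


Shape: parallelogram
Base b = 19.7 cm, Height h = 15 cm
Formula: A = b * h
A = 19.7 * 15
A = 295.5
295.5 cm^2


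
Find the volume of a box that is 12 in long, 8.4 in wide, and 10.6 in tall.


Shape: rectangular prism
l = 12 in, w = 8.4 in, h = 10.6 in
Formula: V = l * w * h
V = 12 * 8.4 * 10.6
V = 100.8 * 10.6
V = 1068.48
1068.48 in^3


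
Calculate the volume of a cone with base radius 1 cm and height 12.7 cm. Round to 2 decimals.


Shape: cone
Radius r = 1 cm, Height h = 12.7 cm
Formula: V = (1/3) * pi * r^2 * h
r^2 = 1
pi * r^2 * h = pi * 1 * 12.7 = 12.7 * pi
V = 12.7 * pi / 3
V = 13.3
13.3 cm^3


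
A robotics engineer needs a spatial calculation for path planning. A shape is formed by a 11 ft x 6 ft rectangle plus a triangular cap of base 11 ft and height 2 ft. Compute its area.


Composite shape: rectangle + triangle
Rectangle area = 11 * 6 = 66
Triangle area = 0.5 * 11 * 2 = 11
Total = 66 + 11
Total = 77
77 ft^2


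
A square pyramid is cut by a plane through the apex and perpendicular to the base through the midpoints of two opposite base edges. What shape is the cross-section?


Solid: square pyramid
Cutting plane: through the apex and perpendicular to the base through the midpoints of two opposite base edges
Visualize the intersection of the plane with the solid's surface.
The boundary of the cut region is a isosceles triangle.
isosceles triangle
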